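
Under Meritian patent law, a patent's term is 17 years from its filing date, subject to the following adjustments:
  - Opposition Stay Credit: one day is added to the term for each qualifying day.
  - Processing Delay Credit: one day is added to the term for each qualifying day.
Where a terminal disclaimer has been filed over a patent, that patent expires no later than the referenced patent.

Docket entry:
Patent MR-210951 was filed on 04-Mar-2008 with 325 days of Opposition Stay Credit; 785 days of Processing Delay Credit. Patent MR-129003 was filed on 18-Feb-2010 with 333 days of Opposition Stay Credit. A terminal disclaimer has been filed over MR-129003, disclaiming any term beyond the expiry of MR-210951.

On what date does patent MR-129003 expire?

January 17, 2028

Natural term of MR-129003:
  Base: filing + 17 years → 18 February 2027.
  Opposition Stay Credit: +333 days → 17 January 2028.
Expiry of referenced patent MR-210951:
  Base: filing + 17 years → 4 March 2025.
  Opposition Stay Credit: +325 days → 23 January 2026.
  Processing Delay Credit: +785 days → 18 March 2028.
Terminal disclaimer: MR-129003 expires on the earlier of 17 January 2028 and 18 March 2028.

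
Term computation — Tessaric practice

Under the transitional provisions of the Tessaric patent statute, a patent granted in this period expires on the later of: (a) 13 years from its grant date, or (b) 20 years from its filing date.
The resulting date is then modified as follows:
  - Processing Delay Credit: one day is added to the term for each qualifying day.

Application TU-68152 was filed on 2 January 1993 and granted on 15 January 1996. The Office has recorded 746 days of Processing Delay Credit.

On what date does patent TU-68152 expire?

(a) grant + 13 years → 15 January 2009.
(b) filing + 20 years → 2 January 2013.
Later of the two: 2 January 2013.
Processing Delay Credit: +746 days → 18 January 2015.

2015-01-18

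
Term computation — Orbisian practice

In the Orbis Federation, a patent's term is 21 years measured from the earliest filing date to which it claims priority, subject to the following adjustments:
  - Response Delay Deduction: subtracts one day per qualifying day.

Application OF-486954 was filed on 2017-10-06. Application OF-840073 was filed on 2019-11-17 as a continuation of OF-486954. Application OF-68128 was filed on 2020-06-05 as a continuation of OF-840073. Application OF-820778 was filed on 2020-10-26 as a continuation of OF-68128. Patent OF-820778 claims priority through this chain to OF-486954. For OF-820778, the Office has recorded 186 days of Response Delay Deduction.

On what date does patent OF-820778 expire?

2038-04-03

Earliest priority filing: 6 October 2017.
Base term: 6 October 2017 + 21 years → 6 October 2038.
Response Delay Deduction: −186 days → 3 April 2038.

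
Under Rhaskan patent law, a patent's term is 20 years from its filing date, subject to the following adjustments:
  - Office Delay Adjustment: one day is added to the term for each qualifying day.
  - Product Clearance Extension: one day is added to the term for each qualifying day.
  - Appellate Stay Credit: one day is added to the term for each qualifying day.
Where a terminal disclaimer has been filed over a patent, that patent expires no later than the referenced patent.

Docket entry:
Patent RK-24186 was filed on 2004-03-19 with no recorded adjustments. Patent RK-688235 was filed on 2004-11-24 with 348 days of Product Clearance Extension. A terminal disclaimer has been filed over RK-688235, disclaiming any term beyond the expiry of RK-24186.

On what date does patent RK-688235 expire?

2024-03-19

Natural term of RK-688235:
  Base: filing + 20 years → 24 November 2024.
  Product Clearance Extension: +348 days → 7 November 2025.
Expiry of referenced patent RK-24186:
  Base: filing + 20 years → 19 March 2024.
Terminal disclaimer: RK-688235 expires on the earlier of 7 November 2025 and 19 March 2024.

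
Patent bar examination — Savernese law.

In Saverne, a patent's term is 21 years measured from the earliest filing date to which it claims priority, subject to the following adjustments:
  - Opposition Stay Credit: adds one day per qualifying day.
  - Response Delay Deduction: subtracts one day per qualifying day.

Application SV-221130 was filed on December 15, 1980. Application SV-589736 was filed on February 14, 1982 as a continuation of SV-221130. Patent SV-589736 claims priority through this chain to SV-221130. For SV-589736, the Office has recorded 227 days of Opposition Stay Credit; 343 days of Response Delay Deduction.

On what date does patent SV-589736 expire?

Earliest priority filing: 15 December 1980.
Base term: 15 December 1980 + 21 years → 15 December 2001.
Opposition Stay Credit: +227 days → 30 July 2002.
Response Delay Deduction: −343 days → 21 August 2001.

August 21, 2001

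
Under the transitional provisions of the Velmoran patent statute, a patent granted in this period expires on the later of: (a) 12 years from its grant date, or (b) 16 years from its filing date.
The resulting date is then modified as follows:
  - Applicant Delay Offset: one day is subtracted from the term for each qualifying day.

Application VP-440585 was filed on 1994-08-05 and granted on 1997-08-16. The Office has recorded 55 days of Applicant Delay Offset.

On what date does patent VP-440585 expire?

(a) grant + 12 years → 16 August 2009.
(b) filing + 16 years → 5 August 2010.
Later of the two: 5 August 2010.
Applicant Delay Offset: −55 days → 11 June 2010.

June 11, 2010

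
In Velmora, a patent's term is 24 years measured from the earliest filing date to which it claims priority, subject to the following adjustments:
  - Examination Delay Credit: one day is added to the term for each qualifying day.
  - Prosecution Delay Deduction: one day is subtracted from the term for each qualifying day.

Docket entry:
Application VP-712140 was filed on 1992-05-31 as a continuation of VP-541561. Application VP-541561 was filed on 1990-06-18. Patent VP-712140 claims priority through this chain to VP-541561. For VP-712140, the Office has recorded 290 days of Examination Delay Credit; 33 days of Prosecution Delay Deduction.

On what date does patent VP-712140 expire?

Earliest priority filing: 18 June 1990.
Base term: 18 June 1990 + 24 years → 18 June 2014.
Examination Delay Credit: +290 days → 4 April 2015.
Prosecution Delay Deduction: −33 days → 2 March 2015.

2015-03-02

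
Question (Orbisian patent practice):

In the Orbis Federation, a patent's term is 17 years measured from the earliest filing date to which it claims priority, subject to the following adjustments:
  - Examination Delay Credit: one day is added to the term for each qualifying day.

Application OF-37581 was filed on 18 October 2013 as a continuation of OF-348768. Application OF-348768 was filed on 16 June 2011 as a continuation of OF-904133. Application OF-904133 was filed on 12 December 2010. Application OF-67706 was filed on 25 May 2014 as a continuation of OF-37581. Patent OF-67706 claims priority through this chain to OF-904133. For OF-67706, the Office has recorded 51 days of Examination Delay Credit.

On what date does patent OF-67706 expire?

2028-02-01

Earliest priority filing: 12 December 2010.
Base term: 12 December 2010 + 17 years → 12 December 2027.
Examination Delay Credit: +51 days → 1 February 2028.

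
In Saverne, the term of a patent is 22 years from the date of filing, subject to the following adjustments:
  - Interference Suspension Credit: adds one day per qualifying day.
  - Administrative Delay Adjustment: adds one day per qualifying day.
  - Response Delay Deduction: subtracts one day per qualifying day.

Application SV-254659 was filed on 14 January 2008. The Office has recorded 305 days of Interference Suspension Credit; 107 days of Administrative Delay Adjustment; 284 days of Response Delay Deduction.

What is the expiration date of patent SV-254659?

May 22, 2030

Base term: filing date + 22 years → 14 January 2030.
Interference Suspension Credit: +305 days → 15 November 2030.
Administrative Delay Adjustment: +107 days → 2 March 2031.
Response Delay Deduction: −284 days → 22 May 2030.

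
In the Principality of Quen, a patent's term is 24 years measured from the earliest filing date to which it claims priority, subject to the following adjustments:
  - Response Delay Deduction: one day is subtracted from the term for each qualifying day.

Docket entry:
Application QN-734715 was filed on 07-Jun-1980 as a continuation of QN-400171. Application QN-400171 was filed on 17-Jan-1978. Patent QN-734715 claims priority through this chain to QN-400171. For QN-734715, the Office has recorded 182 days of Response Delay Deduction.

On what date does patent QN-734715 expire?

2001-07-19

Earliest priority filing: 17 January 1978.
Base term: 17 January 1978 + 24 years → 17 January 2002.
Response Delay Deduction: −182 days → 19 July 2001.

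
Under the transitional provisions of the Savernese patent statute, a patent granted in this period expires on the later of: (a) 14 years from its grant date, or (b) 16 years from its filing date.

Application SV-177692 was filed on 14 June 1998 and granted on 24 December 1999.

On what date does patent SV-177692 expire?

2014-06-14

(a) grant + 14 years → 24 December 2013.
(b) filing + 16 years → 14 June 2014.
Later of the two: 14 June 2014.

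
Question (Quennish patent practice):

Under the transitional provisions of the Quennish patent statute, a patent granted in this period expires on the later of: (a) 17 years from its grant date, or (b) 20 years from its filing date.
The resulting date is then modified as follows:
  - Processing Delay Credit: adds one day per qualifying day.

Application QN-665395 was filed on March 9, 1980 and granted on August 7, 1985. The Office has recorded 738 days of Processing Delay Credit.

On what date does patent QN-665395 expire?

2004-08-14

(a) grant + 17 years → 7 August 2002.
(b) filing + 20 years → 9 March 2000.
Later of the two: 7 August 2002.
Processing Delay Credit: +738 days → 14 August 2004.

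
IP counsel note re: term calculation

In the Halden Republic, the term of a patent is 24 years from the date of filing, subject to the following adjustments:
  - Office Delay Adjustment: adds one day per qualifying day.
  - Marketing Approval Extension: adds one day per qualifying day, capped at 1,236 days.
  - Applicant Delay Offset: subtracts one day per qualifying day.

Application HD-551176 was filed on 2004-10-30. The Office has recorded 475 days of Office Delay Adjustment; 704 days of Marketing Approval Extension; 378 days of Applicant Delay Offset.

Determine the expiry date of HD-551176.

January 9, 2031

Base term: filing date + 24 years → 30 October 2028.
Office Delay Adjustment: +475 days → 17 February 2030.
Marketing Approval Extension: 704 days (within the 1236-day cap) → +704 days → 22 January 2032.
Applicant Delay Offset: −378 days → 9 January 2031.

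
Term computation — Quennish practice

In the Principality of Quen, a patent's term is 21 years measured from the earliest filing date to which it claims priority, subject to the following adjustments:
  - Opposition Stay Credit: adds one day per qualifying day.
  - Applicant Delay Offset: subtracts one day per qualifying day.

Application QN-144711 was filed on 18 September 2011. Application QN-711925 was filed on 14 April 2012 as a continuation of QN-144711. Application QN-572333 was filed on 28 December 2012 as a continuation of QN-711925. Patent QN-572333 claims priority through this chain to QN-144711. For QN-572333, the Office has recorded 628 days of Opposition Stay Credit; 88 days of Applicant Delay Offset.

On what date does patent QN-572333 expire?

Earliest priority filing: 18 September 2011.
Base term: 18 September 2011 + 21 years → 18 September 2032.
Opposition Stay Credit: +628 days → 8 June 2034.
Applicant Delay Offset: −88 days → 12 March 2034.

2034-03-12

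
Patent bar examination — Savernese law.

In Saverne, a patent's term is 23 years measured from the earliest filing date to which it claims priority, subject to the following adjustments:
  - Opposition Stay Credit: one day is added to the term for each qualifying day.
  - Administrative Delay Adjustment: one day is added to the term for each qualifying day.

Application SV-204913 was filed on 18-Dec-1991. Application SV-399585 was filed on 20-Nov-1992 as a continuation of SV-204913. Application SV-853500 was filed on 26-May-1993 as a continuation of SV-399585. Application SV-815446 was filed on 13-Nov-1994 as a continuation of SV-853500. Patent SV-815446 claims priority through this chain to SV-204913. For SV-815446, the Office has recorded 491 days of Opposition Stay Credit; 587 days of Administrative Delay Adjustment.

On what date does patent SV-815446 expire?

November 30, 2017

Earliest priority filing: 18 December 1991.
Base term: 18 December 1991 + 23 years → 18 December 2014.
Opposition Stay Credit: +491 days → 22 April 2016.
Administrative Delay Adjustment: +587 days → 30 November 2017.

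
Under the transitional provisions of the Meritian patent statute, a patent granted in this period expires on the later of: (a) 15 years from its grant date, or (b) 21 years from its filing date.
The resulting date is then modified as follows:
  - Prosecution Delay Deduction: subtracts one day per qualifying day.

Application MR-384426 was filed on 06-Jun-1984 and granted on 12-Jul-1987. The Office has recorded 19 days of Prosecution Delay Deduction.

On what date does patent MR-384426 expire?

2005-05-18

(a) grant + 15 years → 12 July 2002.
(b) filing + 21 years → 6 June 2005.
Later of the two: 6 June 2005.
Prosecution Delay Deduction: −19 days → 18 May 2005.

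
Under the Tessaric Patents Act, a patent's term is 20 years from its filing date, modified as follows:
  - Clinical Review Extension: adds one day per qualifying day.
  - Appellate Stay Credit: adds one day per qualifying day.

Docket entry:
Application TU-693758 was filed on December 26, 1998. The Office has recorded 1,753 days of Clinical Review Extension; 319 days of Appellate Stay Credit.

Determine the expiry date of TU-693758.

August 28, 2024

Base term: filing date + 20 years → 26 December 2018.
Clinical Review Extension: +1753 days → 14 October 2023.
Appellate Stay Credit: +319 days → 28 August 2024.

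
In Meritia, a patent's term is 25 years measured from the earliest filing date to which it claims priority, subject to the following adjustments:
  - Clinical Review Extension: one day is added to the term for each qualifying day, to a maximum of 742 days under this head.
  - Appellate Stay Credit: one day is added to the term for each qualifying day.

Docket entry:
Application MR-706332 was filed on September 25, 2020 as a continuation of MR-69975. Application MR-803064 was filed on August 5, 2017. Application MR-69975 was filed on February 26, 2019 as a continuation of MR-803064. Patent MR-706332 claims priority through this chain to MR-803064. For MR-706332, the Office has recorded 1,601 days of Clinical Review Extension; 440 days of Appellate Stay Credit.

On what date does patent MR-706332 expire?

2045-10-30

Earliest priority filing: 5 August 2017.
Base term: 5 August 2017 + 25 years → 5 August 2042.
Clinical Review Extension: 1601 days claimed exceeds the 742-day cap, so +742 days → 16 August 2044.
Appellate Stay Credit: +440 days → 30 October 2045.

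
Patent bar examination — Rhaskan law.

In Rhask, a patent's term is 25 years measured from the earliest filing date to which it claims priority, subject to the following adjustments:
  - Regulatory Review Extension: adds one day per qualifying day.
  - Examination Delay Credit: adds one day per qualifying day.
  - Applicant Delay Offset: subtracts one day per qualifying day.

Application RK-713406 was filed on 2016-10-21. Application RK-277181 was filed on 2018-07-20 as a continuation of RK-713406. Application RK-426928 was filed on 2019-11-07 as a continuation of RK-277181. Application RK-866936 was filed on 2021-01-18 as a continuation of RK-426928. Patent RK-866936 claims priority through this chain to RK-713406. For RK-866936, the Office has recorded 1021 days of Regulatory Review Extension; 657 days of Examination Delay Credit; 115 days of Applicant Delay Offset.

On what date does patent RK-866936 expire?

Earliest priority filing: 21 October 2016.
Base term: 21 October 2016 + 25 years → 21 October 2041.
Regulatory Review Extension: +1021 days → 7 August 2044.
Examination Delay Credit: +657 days → 26 May 2046.
Applicant Delay Offset: −115 days → 31 January 2046.

January 31, 2046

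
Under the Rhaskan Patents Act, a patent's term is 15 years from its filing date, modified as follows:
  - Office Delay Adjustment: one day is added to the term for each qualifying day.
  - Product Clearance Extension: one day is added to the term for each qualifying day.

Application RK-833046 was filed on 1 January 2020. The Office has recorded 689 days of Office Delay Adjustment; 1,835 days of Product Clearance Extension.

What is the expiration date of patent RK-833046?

November 29, 2041

Base term: filing date + 15 years → 1 January 2035.
Office Delay Adjustment: +689 days → 20 November 2036.
Product Clearance Extension: +1835 days → 29 November 2041.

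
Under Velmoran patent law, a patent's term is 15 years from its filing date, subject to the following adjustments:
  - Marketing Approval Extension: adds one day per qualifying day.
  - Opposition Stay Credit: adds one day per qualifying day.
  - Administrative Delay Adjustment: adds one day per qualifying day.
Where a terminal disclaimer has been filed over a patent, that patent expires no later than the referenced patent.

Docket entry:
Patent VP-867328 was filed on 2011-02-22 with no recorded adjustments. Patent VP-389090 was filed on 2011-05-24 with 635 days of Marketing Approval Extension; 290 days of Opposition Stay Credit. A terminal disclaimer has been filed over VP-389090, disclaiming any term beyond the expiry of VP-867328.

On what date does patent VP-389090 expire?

February 22, 2026

Natural term of VP-389090:
  Base: filing + 15 years → 24 May 2026.
  Marketing Approval Extension: +635 days → 18 February 2028.
  Opposition Stay Credit: +290 days → 4 December 2028.
Expiry of referenced patent VP-867328:
  Base: filing + 15 years → 22 February 2026.
Terminal disclaimer: VP-389090 expires on the earlier of 4 December 2028 and 22 February 2026.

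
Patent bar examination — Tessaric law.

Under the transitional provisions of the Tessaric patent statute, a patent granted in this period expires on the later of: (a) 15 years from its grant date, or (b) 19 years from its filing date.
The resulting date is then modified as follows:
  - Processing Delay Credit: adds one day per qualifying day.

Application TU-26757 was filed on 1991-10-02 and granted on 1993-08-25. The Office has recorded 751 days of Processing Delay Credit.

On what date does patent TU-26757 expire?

(a) grant + 15 years → 25 August 2008.
(b) filing + 19 years → 2 October 2010.
Later of the two: 2 October 2010.
Processing Delay Credit: +751 days → 22 October 2012.

October 22, 2012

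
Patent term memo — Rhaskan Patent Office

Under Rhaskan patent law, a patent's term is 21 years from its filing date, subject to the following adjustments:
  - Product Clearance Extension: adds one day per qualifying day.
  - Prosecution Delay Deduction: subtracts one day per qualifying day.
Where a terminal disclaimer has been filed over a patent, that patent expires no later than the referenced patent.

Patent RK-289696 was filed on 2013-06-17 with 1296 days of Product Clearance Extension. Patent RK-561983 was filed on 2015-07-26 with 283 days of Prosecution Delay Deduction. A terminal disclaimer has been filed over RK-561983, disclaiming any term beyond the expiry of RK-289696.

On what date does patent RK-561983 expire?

Natural term of RK-561983:
  Base: filing + 21 years → 26 July 2036.
  Prosecution Delay Deduction: −283 days → 17 October 2035.
Expiry of referenced patent RK-289696:
  Base: filing + 21 years → 17 June 2034.
  Product Clearance Extension: +1296 days → 3 January 2038.
Terminal disclaimer: RK-561983 expires on the earlier of 17 October 2035 and 3 January 2038.

October 17, 2035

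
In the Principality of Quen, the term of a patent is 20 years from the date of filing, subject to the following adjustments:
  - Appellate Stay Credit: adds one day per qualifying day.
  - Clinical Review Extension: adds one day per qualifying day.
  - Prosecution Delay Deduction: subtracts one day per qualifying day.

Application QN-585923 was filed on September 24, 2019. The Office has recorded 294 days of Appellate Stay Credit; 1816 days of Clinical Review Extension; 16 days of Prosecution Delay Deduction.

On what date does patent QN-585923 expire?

June 18, 2045

Base term: filing date + 20 years → 24 September 2039.
Appellate Stay Credit: +294 days → 14 July 2040.
Clinical Review Extension: +1816 days → 4 July 2045.
Prosecution Delay Deduction: −16 days → 18 June 2045.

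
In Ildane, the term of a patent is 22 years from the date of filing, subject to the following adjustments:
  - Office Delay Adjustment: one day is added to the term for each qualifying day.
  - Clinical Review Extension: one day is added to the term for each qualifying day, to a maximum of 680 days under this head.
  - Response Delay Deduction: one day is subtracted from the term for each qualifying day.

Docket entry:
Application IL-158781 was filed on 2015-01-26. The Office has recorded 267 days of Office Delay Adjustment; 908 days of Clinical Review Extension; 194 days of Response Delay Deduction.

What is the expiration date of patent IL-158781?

February 18, 2039

Base term: filing date + 22 years → 26 January 2037.
Office Delay Adjustment: +267 days → 20 October 2037.
Clinical Review Extension: 908 days claimed exceeds the 680-day cap, so +680 days → 31 August 2039.
Response Delay Deduction: −194 days → 18 February 2039.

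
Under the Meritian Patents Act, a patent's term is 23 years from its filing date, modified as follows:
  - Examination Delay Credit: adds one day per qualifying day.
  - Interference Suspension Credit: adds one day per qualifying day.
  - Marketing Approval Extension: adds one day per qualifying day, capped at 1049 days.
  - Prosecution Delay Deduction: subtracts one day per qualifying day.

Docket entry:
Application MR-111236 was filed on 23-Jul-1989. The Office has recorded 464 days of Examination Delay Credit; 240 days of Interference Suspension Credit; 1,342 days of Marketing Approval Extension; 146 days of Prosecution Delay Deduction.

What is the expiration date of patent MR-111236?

Base term: filing date + 23 years → 23 July 2012.
Examination Delay Credit: +464 days → 30 October 2013.
Interference Suspension Credit: +240 days → 27 June 2014.
Marketing Approval Extension: 1342 days claimed exceeds the 1049-day cap, so +1049 days → 11 May 2017.
Prosecution Delay Deduction: −146 days → 16 December 2016.

December 16, 2016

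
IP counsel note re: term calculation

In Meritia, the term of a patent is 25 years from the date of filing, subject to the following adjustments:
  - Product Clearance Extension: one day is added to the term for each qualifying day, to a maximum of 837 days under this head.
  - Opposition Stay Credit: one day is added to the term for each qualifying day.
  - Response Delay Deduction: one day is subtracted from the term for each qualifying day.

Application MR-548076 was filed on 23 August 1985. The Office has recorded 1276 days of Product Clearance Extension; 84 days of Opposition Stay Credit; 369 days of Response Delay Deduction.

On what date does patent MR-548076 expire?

2012-02-26

Base term: filing date + 25 years → 23 August 2010.
Product Clearance Extension: 1276 days claimed exceeds the 837-day cap, so +837 days → 7 December 2012.
Opposition Stay Credit: +84 days → 1 March 2013.
Response Delay Deduction: −369 days → 26 February 2012.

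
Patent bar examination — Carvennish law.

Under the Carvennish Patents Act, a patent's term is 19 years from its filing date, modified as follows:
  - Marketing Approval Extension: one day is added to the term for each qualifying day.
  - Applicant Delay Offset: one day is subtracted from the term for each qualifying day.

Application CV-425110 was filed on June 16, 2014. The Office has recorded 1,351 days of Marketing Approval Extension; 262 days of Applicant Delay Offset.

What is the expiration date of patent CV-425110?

Base term: filing date + 19 years → 16 June 2033.
Marketing Approval Extension: +1351 days → 26 February 2037.
Applicant Delay Offset: −262 days → 9 June 2036.

June 9, 2036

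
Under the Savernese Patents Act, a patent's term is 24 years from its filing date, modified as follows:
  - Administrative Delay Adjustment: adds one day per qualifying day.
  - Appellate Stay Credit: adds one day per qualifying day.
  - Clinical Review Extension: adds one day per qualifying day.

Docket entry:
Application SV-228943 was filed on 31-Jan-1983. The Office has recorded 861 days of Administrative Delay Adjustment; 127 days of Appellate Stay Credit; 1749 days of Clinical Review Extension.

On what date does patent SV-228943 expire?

Base term: filing date + 24 years → 31 January 2007.
Administrative Delay Adjustment: +861 days → 10 June 2009.
Appellate Stay Credit: +127 days → 15 October 2009.
Clinical Review Extension: +1749 days → 30 July 2014.

July 30, 2014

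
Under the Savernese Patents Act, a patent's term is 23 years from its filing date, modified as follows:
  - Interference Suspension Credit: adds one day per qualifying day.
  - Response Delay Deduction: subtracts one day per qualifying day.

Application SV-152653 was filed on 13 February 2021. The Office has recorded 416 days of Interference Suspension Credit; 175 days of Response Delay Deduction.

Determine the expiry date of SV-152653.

October 11, 2044

Base term: filing date + 23 years → 13 February 2044.
Interference Suspension Credit: +416 days → 4 April 2045.
Response Delay Deduction: −175 days → 11 October 2044.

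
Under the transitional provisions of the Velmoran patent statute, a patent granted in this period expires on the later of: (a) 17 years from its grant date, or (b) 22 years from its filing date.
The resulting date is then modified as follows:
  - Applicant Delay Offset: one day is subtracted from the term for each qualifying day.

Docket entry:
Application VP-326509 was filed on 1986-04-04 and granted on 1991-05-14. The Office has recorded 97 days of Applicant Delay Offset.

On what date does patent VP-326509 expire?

(a) grant + 17 years → 14 May 2008.
(b) filing + 22 years → 4 April 2008.
Later of the two: 14 May 2008.
Applicant Delay Offset: −97 days → 7 February 2008.

2008-02-07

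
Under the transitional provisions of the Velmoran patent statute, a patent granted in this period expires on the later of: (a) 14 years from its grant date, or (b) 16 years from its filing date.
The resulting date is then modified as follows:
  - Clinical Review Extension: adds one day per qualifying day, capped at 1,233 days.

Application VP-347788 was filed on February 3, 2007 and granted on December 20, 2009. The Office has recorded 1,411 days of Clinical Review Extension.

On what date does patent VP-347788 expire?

(a) grant + 14 years → 20 December 2023.
(b) filing + 16 years → 3 February 2023.
Later of the two: 20 December 2023.
Clinical Review Extension: 1411 days claimed exceeds the 1233-day cap, so +1233 days → 6 May 2027.

2027-05-06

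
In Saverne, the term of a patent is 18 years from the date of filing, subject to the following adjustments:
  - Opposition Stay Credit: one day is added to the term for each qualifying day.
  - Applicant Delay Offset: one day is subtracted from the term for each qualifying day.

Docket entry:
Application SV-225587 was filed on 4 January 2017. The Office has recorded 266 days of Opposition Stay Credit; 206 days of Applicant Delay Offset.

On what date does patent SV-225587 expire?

March 5, 2035

Base term: filing date + 18 years → 4 January 2035.
Opposition Stay Credit: +266 days → 27 September 2035.
Applicant Delay Offset: −206 days → 5 March 2035.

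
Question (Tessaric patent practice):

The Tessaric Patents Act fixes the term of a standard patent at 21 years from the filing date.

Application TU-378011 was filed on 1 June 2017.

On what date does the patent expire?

2038-06-01

Filing date + 21 years → 1 June 2038.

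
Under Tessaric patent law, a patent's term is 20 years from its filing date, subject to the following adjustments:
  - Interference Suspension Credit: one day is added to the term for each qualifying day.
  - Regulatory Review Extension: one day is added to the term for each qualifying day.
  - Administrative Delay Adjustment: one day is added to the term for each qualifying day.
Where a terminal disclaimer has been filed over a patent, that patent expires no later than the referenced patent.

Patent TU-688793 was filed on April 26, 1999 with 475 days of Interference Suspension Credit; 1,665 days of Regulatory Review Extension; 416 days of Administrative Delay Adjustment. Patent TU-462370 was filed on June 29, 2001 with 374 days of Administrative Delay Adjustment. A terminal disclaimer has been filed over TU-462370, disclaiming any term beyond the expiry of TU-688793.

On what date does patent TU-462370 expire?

Natural term of TU-462370:
  Base: filing + 20 years → 29 June 2021.
  Administrative Delay Adjustment: +374 days → 8 July 2022.
Expiry of referenced patent TU-688793:
  Base: filing + 20 years → 26 April 2019.
  Interference Suspension Credit: +475 days → 13 August 2020.
  Regulatory Review Extension: +1665 days → 5 March 2025.
  Administrative Delay Adjustment: +416 days → 25 April 2026.
Terminal disclaimer: TU-462370 expires on the earlier of 8 July 2022 and 25 April 2026.

2022-07-08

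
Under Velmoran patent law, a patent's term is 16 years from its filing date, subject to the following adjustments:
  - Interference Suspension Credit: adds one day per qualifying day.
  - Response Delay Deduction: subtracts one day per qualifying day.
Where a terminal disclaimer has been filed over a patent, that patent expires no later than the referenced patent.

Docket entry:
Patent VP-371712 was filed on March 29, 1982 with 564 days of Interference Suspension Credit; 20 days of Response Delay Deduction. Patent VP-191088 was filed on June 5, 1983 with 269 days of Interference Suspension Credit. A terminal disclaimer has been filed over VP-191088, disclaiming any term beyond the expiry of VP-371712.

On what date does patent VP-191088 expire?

September 24, 1999

Natural term of VP-191088:
  Base: filing + 16 years → 5 June 1999.
  Interference Suspension Credit: +269 days → 29 February 2000.
Expiry of referenced patent VP-371712:
  Base: filing + 16 years → 29 March 1998.
  Interference Suspension Credit: +564 days → 14 October 1999.
  Response Delay Deduction: −20 days → 24 September 1999.
Terminal disclaimer: VP-191088 expires on the earlier of 29 February 2000 and 24 September 1999.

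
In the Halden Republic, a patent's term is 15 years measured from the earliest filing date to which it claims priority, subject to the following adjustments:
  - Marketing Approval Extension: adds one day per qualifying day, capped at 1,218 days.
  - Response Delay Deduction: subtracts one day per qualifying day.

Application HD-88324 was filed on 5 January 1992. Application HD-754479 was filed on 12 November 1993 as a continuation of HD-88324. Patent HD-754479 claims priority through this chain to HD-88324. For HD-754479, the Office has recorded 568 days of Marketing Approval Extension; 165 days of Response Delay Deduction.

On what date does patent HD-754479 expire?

Earliest priority filing: 5 January 1992.
Base term: 5 January 1992 + 15 years → 5 January 2007.
Marketing Approval Extension: 568 days (within the 1218-day cap) → +568 days → 26 July 2008.
Response Delay Deduction: −165 days → 12 February 2008.

2008-02-12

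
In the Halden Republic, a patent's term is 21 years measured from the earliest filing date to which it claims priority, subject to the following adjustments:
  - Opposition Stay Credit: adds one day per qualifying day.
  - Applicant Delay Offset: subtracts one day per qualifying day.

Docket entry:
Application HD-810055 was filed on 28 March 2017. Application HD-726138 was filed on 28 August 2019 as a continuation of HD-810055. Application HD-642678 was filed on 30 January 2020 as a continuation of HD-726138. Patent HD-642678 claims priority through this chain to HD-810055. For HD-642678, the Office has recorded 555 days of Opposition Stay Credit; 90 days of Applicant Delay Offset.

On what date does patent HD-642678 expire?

Earliest priority filing: 28 March 2017.
Base term: 28 March 2017 + 21 years → 28 March 2038.
Opposition Stay Credit: +555 days → 4 October 2039.
Applicant Delay Offset: −90 days → 6 July 2039.

July 6, 2039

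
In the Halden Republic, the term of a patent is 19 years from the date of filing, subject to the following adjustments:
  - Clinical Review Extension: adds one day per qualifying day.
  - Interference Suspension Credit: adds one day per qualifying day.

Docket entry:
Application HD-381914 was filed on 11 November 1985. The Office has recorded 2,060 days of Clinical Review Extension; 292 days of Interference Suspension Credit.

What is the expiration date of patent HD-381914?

Base term: filing date + 19 years → 11 November 2004.
Clinical Review Extension: +2060 days → 3 July 2010.
Interference Suspension Credit: +292 days → 21 April 2011.

April 21, 2011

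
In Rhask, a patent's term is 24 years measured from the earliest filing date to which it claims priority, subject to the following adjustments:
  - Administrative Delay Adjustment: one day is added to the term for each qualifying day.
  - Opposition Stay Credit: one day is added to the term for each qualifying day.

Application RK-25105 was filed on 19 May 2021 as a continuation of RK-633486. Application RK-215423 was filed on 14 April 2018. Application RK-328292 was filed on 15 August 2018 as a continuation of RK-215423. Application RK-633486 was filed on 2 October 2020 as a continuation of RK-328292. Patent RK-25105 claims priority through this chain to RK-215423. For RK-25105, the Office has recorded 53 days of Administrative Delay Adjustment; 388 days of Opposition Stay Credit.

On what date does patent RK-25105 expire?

2043-06-29

Earliest priority filing: 14 April 2018.
Base term: 14 April 2018 + 24 years → 14 April 2042.
Administrative Delay Adjustment: +53 days → 6 June 2042.
Opposition Stay Credit: +388 days → 29 June 2043.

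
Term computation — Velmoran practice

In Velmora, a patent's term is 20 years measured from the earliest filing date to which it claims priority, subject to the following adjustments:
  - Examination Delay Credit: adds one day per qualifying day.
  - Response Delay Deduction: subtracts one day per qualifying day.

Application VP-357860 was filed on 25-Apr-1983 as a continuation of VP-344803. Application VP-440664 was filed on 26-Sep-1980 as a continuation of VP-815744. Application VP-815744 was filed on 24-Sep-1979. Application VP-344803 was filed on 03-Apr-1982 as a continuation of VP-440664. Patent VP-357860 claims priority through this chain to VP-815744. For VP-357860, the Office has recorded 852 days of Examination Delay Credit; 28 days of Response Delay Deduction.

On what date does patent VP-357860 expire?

Earliest priority filing: 24 September 1979.
Base term: 24 September 1979 + 20 years → 24 September 1999.
Examination Delay Credit: +852 days → 23 January 2002.
Response Delay Deduction: −28 days → 26 December 2001.

2001-12-26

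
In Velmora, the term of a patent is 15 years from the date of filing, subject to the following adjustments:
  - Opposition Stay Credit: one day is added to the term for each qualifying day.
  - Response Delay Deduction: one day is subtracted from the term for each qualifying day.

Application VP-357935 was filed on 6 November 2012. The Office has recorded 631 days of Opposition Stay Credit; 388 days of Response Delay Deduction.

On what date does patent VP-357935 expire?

July 6, 2028

Base term: filing date + 15 years → 6 November 2027.
Opposition Stay Credit: +631 days → 29 July 2029.
Response Delay Deduction: −388 days → 6 July 2028.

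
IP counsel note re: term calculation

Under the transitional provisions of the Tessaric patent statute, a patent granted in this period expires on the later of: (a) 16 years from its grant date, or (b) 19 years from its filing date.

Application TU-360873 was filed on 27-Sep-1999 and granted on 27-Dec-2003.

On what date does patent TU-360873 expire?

(a) grant + 16 years → 27 December 2019.
(b) filing + 19 years → 27 September 2018.
Later of the two: 27 December 2019.

2019-12-27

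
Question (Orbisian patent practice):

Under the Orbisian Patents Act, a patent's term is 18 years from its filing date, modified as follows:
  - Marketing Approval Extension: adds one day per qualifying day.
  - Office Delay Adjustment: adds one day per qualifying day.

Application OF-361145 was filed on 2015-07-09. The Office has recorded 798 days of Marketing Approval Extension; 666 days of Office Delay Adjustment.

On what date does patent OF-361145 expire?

2037-07-12

Base term: filing date + 18 years → 9 July 2033.
Marketing Approval Extension: +798 days → 15 September 2035.
Office Delay Adjustment: +666 days → 12 July 2037.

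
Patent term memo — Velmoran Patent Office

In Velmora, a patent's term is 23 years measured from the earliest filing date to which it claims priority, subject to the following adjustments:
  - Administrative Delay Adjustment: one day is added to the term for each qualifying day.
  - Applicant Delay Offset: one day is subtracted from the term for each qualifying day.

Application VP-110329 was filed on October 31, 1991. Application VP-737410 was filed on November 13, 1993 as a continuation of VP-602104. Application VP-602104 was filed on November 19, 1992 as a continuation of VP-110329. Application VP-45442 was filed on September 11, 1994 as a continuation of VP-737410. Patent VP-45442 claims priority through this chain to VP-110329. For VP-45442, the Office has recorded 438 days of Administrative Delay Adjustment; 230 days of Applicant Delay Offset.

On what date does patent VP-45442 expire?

May 27, 2015

Earliest priority filing: 31 October 1991.
Base term: 31 October 1991 + 23 years → 31 October 2014.
Administrative Delay Adjustment: +438 days → 12 January 2016.
Applicant Delay Offset: −230 days → 27 May 2015.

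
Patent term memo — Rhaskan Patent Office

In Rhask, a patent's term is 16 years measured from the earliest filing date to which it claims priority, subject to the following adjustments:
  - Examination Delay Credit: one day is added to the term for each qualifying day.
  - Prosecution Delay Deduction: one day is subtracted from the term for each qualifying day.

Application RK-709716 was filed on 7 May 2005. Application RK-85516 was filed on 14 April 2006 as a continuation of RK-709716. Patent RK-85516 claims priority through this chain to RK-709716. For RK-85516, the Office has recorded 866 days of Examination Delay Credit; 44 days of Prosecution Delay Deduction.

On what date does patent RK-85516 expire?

Earliest priority filing: 7 May 2005.
Base term: 7 May 2005 + 16 years → 7 May 2021.
Examination Delay Credit: +866 days → 20 September 2023.
Prosecution Delay Deduction: −44 days → 7 August 2023.

2023-08-07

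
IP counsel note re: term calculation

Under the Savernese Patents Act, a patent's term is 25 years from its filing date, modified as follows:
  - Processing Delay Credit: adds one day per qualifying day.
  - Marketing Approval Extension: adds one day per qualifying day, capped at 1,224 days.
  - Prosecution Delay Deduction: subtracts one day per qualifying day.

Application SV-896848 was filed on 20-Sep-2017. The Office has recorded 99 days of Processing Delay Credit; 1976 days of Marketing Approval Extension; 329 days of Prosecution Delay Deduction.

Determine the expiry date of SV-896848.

Base term: filing date + 25 years → 20 September 2042.
Processing Delay Credit: +99 days → 28 December 2042.
Marketing Approval Extension: 1976 days claimed exceeds the 1224-day cap, so +1224 days → 5 May 2046.
Prosecution Delay Deduction: −329 days → 10 June 2045.

June 10, 2045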